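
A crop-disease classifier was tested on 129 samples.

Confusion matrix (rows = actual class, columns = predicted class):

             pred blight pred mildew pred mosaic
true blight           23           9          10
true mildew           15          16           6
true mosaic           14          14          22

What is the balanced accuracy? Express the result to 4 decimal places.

0.4734

Balanced accuracy = mean of per-class recall.
  blight: recall = 23/42 = 0.54762
  mildew: recall = 16/37 = 0.43243
  mosaic: recall = 22/50 = 0.44000
Mean = (0.54762 + 0.43243 + 0.44000) / 3 = 0.4734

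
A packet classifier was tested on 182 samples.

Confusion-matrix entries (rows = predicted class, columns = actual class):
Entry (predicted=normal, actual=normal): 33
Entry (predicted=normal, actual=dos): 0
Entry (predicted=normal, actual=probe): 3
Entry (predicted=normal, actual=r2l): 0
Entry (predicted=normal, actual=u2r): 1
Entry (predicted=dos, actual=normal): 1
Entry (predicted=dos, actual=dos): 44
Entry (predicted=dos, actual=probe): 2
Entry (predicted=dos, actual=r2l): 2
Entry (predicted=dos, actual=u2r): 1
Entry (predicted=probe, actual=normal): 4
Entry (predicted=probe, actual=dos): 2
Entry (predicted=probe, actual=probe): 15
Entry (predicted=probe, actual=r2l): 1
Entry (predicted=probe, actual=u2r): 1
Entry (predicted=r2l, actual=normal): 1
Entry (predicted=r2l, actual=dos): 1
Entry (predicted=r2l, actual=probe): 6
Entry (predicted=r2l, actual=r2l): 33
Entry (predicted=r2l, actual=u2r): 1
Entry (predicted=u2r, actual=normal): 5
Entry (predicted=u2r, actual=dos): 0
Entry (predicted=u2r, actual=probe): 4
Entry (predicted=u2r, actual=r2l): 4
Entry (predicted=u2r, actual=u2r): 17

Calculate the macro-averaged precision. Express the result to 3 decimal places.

0.755

Per-class precision (TP/(TP+FP)):
  normal: TP=33, FP=0+3+0+1=4 → 33/37 = 0.8919
  dos: TP=44, FP=1+2+2+1=6 → 44/50 = 0.8800
  probe: TP=15, FP=4+2+1+1=8 → 15/23 = 0.6522
  r2l: TP=33, FP=1+1+6+1=9 → 33/42 = 0.7857
  u2r: TP=17, FP=5+0+4+4=13 → 17/30 = 0.5667
Macro-precision = mean = (0.8919 + 0.8800 + 0.6522 + 0.7857 + 0.5667) / 5 = 0.755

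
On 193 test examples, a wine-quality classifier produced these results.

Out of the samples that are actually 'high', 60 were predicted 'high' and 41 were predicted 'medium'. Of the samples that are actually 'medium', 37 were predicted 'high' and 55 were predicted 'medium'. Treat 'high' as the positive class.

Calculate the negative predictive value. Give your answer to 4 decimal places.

0.5729

NPV = TN/(TN+FN) = 55/(55+41) = 0.5729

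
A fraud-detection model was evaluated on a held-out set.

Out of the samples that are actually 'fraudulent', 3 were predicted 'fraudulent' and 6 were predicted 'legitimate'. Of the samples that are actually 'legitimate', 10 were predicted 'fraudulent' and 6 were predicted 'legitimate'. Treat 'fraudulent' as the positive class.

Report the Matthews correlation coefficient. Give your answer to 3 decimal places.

-0.280

MCC = (TP·TN − FP·FN) / √((TP+FP)(TP+FN)(TN+FP)(TN+FN))
Numerator = 3·6 − 10·6 = -42
Denominator = √(13·9·16·12) = √22464 = 149.8800
MCC = -42 / 149.8800 = -0.280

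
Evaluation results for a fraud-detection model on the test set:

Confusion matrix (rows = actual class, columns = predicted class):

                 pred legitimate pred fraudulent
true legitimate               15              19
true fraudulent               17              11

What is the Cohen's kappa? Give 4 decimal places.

-0.1649

Observed agreement pₒ = trace/N = 26/62 = 0.41935
Expected agreement pₑ = Σ (rowᵢ·colᵢ)/N² = (34·32 + 28·30)/62² = 0.50156
κ = (pₒ − pₑ)/(1 − pₑ) = (0.41935 − 0.50156)/(1 − 0.50156) = -0.1649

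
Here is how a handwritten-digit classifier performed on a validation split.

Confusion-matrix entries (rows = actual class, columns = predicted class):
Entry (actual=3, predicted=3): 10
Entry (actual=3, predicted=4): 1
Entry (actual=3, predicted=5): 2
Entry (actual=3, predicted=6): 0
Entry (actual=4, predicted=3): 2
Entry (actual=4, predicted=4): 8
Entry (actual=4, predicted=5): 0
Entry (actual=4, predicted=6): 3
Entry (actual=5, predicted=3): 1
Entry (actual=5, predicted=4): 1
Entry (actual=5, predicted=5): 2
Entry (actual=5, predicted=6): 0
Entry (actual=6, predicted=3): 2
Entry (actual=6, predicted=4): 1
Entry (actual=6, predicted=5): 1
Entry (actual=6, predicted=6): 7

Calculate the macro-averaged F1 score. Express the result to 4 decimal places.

0.6230

Per-class F1 score (2·TP/(2·TP+FP+FN)):
  3: TP=10, FP=2+1+2=5, FN=1+2+0=3 → 20/28 = 0.71429
  4: TP=8, FP=1+1+1=3, FN=2+0+3=5 → 16/24 = 0.66667
  5: TP=2, FP=2+0+1=3, FN=1+1+0=2 → 4/9 = 0.44444
  6: TP=7, FP=0+3+0=3, FN=2+1+1=4 → 14/21 = 0.66667
Macro-F1 score = mean = (0.71429 + 0.66667 + 0.44444 + 0.66667) / 4 = 0.6230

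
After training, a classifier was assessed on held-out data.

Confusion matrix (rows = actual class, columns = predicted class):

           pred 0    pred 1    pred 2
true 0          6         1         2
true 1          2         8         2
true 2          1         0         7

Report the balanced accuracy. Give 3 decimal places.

Balanced accuracy = mean of per-class recall.
  0: recall = 6/9 = 0.6667
  1: recall = 8/12 = 0.6667
  2: recall = 7/8 = 0.8750
Mean = (0.6667 + 0.6667 + 0.8750) / 3 = 0.736

0.736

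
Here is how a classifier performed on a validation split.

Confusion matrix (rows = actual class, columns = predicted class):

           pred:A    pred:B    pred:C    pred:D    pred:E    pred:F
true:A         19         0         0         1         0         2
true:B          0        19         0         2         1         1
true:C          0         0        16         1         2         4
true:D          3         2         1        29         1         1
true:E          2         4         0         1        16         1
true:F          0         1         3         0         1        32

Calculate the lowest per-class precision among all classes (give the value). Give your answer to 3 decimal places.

0.731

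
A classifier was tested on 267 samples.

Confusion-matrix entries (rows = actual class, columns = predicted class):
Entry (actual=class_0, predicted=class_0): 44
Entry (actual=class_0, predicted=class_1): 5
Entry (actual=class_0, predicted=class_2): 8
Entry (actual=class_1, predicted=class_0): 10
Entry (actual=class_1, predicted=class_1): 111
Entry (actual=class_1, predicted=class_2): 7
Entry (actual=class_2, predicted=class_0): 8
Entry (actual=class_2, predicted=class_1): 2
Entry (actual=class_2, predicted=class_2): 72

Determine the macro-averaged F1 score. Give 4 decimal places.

0.8313

Per-class F1 score (2·TP/(2·TP+FP+FN)):
  class_0: TP=44, FP=10+8=18, FN=5+8=13 → 88/119 = 0.73950
  class_1: TP=111, FP=5+2=7, FN=10+7=17 → 222/246 = 0.90244
  class_2: TP=72, FP=8+7=15, FN=8+2=10 → 144/169 = 0.85207
Macro-F1 score = mean = (0.73950 + 0.90244 + 0.85207) / 3 = 0.8313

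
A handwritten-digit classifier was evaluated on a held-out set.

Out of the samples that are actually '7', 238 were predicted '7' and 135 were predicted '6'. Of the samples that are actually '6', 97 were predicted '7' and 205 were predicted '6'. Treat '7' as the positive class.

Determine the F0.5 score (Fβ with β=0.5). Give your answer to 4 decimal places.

0.6947

Fβ = (1+β²)·TP / ((1+β²)·TP + β²·FN + FP), with β²=1/4
= 1.25·238 / (1.25·238 + 0.25·135 + 97) = 0.6947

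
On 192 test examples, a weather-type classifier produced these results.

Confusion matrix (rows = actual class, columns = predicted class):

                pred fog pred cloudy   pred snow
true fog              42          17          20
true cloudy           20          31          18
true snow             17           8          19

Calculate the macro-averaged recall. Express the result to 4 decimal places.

0.4709

Per-class recall (TP/(TP+FN)):
  fog: TP=42, FN=17+20=37 → 42/79 = 0.53165
  cloudy: TP=31, FN=20+18=38 → 31/69 = 0.44928
  snow: TP=19, FN=17+8=25 → 19/44 = 0.43182
Macro-recall = mean = (0.53165 + 0.44928 + 0.43182) / 3 = 0.4709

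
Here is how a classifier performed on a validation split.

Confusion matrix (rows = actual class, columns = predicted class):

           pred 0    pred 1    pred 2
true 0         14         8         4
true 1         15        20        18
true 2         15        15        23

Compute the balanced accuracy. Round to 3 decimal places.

Balanced accuracy = mean of per-class recall.
  0: recall = 14/26 = 0.5385
  1: recall = 20/53 = 0.3774
  2: recall = 23/53 = 0.4340
Mean = (0.5385 + 0.3774 + 0.4340) / 3 = 0.450

0.450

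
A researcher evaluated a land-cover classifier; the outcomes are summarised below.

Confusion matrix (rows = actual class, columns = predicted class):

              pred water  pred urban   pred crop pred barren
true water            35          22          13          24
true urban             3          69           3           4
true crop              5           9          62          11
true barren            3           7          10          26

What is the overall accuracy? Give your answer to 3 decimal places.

0.627

Accuracy = trace / total = (35+69+62+26=192) / 306 = 192/306 = 0.627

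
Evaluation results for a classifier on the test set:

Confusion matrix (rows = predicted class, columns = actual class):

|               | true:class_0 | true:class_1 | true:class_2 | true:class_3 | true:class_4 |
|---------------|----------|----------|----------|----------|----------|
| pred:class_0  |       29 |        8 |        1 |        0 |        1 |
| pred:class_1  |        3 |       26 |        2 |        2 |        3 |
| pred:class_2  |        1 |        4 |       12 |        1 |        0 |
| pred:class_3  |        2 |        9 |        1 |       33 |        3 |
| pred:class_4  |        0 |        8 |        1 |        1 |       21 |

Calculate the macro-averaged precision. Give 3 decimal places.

0.699

Per-class precision (TP/(TP+FP)):
  class_0: TP=29, FP=8+1+0+1=10 → 29/39 = 0.7436
  class_1: TP=26, FP=3+2+2+3=10 → 26/36 = 0.7222
  class_2: TP=12, FP=1+4+1+0=6 → 12/18 = 0.6667
  class_3: TP=33, FP=2+9+1+3=15 → 33/48 = 0.6875
  class_4: TP=21, FP=0+8+1+1=10 → 21/31 = 0.6774
Macro-precision = mean = (0.7436 + 0.7222 + 0.6667 + 0.6875 + 0.6774) / 5 = 0.699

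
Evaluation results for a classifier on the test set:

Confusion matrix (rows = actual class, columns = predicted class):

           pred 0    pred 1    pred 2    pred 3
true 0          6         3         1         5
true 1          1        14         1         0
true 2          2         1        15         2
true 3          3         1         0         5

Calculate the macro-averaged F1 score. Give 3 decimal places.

Per-class F1 score (2·TP/(2·TP+FP+FN)):
  0: TP=6, FP=1+2+3=6, FN=3+1+5=9 → 12/27 = 0.4444
  1: TP=14, FP=3+1+1=5, FN=1+1+0=2 → 28/35 = 0.8000
  2: TP=15, FP=1+1+0=2, FN=2+1+2=5 → 30/37 = 0.8108
  3: TP=5, FP=5+0+2=7, FN=3+1+0=4 → 10/21 = 0.4762
Macro-F1 score = mean = (0.4444 + 0.8000 + 0.8108 + 0.4762) / 4 = 0.633

0.633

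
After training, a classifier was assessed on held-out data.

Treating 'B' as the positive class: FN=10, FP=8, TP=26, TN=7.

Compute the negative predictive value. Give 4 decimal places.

NPV = TN/(TN+FN) = 7/(7+10) = 0.4118

0.4118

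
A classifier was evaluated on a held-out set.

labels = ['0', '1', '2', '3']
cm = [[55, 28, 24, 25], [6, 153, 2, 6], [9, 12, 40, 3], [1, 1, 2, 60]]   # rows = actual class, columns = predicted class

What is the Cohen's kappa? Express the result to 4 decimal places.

Observed agreement pₒ = trace/N = 308/427 = 0.72131
Expected agreement pₑ = Σ (rowᵢ·colᵢ)/N² = (132·71 + 167·194 + 64·68 + 64·94)/427² = 0.28596
κ = (pₒ − pₑ)/(1 − pₑ) = (0.72131 − 0.28596)/(1 − 0.28596) = 0.6097

0.6097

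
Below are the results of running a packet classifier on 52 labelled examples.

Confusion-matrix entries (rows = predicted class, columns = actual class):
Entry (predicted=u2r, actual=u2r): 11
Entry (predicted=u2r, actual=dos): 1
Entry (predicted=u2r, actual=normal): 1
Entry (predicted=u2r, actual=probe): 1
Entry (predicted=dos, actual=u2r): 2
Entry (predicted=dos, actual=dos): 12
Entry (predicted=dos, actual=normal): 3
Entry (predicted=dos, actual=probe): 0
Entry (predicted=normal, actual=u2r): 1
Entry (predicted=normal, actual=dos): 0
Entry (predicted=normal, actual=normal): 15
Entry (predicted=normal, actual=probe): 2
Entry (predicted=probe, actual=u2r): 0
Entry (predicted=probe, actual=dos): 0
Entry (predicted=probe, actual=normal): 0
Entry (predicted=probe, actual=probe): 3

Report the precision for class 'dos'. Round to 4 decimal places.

Take TP from the diagonal, FP from the rest of the 'dos' prediction marginal, FN from the rest of the 'dos' actual marginal.
precision = TP/(TP+FP).
dos: TP=12, FP=2+3+0=5 → 12/17 = 0.70588

0.7059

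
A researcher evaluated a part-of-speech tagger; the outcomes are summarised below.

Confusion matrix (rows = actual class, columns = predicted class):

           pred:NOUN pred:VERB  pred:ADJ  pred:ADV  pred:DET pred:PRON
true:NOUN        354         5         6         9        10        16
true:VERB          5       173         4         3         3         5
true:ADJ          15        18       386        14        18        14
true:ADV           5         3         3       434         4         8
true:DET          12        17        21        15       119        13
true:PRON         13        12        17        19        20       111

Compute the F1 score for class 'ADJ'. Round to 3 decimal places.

0.856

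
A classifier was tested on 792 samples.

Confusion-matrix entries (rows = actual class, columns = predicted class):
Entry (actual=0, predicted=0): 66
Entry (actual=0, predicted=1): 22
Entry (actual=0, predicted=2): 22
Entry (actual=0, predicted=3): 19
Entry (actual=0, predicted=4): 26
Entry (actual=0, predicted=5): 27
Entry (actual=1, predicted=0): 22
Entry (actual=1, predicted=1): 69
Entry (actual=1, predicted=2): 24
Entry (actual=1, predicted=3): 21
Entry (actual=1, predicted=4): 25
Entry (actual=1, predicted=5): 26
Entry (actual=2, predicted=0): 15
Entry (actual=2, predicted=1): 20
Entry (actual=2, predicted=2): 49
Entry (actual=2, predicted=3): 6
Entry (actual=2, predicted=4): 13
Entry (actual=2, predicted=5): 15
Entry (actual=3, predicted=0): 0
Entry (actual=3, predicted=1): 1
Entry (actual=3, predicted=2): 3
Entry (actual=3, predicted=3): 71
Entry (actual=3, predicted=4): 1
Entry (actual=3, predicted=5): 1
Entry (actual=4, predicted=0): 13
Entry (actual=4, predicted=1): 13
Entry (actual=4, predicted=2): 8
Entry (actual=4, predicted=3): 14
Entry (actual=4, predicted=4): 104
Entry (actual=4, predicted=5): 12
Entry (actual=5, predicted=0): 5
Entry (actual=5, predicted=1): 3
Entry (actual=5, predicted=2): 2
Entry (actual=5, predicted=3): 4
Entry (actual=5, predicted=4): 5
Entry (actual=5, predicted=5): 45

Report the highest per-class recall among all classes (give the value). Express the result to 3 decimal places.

0.922

Per-class recall (TP/(TP+FN)):
  0: TP=66, FN=22+22+19+26+27=116 → 66/182 = 0.3626
  1: TP=69, FN=22+24+21+25+26=118 → 69/187 = 0.3690
  2: TP=49, FN=15+20+6+13+15=69 → 49/118 = 0.4153
  3: TP=71, FN=0+1+3+1+1=6 → 71/77 = 0.9221
  4: TP=104, FN=13+13+8+14+12=60 → 104/164 = 0.6341
  5: TP=45, FN=5+3+2+4+5=19 → 45/64 = 0.7031
Highest is class '3' with recall = 0.922.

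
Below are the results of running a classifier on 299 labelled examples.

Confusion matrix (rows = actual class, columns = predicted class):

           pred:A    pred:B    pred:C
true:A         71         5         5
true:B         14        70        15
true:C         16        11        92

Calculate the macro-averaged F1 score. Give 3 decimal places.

0.778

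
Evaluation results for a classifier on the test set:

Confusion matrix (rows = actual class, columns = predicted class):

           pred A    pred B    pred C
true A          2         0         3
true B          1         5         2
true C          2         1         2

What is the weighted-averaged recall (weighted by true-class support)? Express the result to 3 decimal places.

0.500

Per-class recall (TP/(TP+FN)):
  A: TP=2, FN=0+3=3 → 2/5 = 0.4000
  B: TP=5, FN=1+2=3 → 5/8 = 0.6250
  C: TP=2, FN=2+1=3 → 2/5 = 0.4000
Weighted-recall = Σ (supportᵢ/N)·recallᵢ with N=18: (5/18)·0.4000 + (8/18)·0.6250 + (5/18)·0.4000 = 0.500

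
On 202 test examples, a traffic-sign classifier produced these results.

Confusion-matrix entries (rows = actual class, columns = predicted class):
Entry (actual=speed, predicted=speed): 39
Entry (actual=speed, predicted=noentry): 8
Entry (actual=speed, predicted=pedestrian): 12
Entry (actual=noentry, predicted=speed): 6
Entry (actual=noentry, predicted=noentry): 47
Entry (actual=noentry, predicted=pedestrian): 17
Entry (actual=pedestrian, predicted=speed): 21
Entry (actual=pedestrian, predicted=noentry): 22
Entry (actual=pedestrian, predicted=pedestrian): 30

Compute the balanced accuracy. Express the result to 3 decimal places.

0.581

Balanced accuracy = mean of per-class recall.
  speed: recall = 39/59 = 0.6610
  noentry: recall = 47/70 = 0.6714
  pedestrian: recall = 30/73 = 0.4110
Mean = (0.6610 + 0.6714 + 0.4110) / 3 = 0.581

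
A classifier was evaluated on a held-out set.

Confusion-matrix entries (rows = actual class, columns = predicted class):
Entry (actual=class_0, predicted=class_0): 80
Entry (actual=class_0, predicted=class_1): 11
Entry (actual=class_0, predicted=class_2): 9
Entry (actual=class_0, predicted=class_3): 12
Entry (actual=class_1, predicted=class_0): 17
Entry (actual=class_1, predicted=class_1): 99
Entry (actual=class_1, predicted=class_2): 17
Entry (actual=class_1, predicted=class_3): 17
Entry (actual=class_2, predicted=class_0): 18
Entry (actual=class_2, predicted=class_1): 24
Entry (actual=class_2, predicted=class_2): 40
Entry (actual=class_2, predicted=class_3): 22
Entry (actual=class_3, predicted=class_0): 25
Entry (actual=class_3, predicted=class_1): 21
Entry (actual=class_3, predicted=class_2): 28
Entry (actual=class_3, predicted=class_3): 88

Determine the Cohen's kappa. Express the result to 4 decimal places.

Observed agreement pₒ = trace/N = 307/528 = 0.58144
Expected agreement pₑ = Σ (rowᵢ·colᵢ)/N² = (112·140 + 150·155 + 104·94 + 162·139)/528² = 0.25548
κ = (pₒ − pₑ)/(1 − pₑ) = (0.58144 − 0.25548)/(1 − 0.25548) = 0.4378

0.4378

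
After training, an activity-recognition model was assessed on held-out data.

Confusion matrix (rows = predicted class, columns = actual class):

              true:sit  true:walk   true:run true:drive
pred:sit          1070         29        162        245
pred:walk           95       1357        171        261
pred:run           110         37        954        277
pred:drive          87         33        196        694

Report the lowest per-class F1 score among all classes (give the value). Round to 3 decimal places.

0.558

Per-class F1 score (2·TP/(2·TP+FP+FN)):
  sit: TP=1070, FP=29+162+245=436, FN=95+110+87=292 → 2140/2868 = 0.7462
  walk: TP=1357, FP=95+171+261=527, FN=29+37+33=99 → 2714/3340 = 0.8126
  run: TP=954, FP=110+37+277=424, FN=162+171+196=529 → 1908/2861 = 0.6669
  drive: TP=694, FP=87+33+196=316, FN=245+261+277=783 → 1388/2487 = 0.5581
Lowest is class 'drive' with F1 score = 0.558.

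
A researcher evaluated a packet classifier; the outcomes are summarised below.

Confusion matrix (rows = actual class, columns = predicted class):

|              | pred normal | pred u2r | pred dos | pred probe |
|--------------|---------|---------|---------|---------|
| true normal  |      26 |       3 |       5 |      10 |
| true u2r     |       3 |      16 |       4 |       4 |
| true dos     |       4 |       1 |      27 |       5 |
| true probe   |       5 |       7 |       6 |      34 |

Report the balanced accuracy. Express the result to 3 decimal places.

Balanced accuracy = mean of per-class recall.
  normal: recall = 26/44 = 0.5909
  u2r: recall = 16/27 = 0.5926
  dos: recall = 27/37 = 0.7297
  probe: recall = 34/52 = 0.6538
Mean = (0.5909 + 0.5926 + 0.7297 + 0.6538) / 4 = 0.642

0.642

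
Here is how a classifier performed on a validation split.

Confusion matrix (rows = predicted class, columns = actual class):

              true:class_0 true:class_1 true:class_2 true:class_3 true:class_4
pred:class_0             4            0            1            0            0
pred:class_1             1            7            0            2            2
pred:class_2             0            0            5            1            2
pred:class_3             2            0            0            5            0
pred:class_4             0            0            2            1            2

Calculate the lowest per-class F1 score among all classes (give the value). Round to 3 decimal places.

Per-class F1 score (2·TP/(2·TP+FP+FN)):
  class_0: TP=4, FP=0+1+0+0=1, FN=1+0+2+0=3 → 8/12 = 0.6667
  class_1: TP=7, FP=1+0+2+2=5, FN=0+0+0+0=0 → 14/19 = 0.7368
  class_2: TP=5, FP=0+0+1+2=3, FN=1+0+0+2=3 → 10/16 = 0.6250
  class_3: TP=5, FP=2+0+0+0=2, FN=0+2+1+1=4 → 10/16 = 0.6250
  class_4: TP=2, FP=0+0+2+1=3, FN=0+2+2+0=4 → 4/11 = 0.3636
Lowest is class 'class_4' with F1 score = 0.364.

0.364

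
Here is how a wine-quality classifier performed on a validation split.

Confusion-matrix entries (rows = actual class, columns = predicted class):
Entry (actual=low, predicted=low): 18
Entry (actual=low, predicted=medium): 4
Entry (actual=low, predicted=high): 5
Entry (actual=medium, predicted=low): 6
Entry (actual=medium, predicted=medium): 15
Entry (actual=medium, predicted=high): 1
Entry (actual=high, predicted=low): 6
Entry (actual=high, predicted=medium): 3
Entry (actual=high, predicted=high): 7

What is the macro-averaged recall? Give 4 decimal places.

Per-class recall (TP/(TP+FN)):
  low: TP=18, FN=4+5=9 → 18/27 = 0.66667
  medium: TP=15, FN=6+1=7 → 15/22 = 0.68182
  high: TP=7, FN=6+3=9 → 7/16 = 0.43750
Macro-recall = mean = (0.66667 + 0.68182 + 0.43750) / 3 = 0.5953

0.5953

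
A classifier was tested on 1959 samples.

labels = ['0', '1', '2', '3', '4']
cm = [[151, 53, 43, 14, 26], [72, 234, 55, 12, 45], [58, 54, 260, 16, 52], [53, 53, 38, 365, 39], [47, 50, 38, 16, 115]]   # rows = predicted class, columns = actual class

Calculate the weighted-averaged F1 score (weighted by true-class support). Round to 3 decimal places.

0.565

Per-class F1 score (2·TP/(2·TP+FP+FN)):
  0: TP=151, FP=53+43+14+26=136, FN=72+58+53+47=230 → 302/668 = 0.4521
  1: TP=234, FP=72+55+12+45=184, FN=53+54+53+50=210 → 468/862 = 0.5429
  2: TP=260, FP=58+54+16+52=180, FN=43+55+38+38=174 → 520/874 = 0.5950
  3: TP=365, FP=53+53+38+39=183, FN=14+12+16+16=58 → 730/971 = 0.7518
  4: TP=115, FP=47+50+38+16=151, FN=26+45+52+39=162 → 230/543 = 0.4236
Weighted-F1 score = Σ (supportᵢ/N)·F1 scoreᵢ with N=1959: (381/1959)·0.4521 + (444/1959)·0.5429 + (434/1959)·0.5950 + (423/1959)·0.7518 + (277/1959)·0.4236 = 0.565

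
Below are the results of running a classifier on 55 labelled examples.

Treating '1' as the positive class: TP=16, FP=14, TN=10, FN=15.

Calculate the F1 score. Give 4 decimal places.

Precision = TP/(TP+FP) = 16/30 = 0.5333
Recall = TP/(TP+FN) = 16/31 = 0.5161
F1 = 2·TP/(2·TP+FP+FN) = 32/61 = 0.5246

0.5246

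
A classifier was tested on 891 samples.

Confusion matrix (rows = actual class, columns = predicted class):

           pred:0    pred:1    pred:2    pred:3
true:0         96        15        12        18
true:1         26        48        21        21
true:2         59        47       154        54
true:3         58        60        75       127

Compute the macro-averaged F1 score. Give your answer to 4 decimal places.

0.4615

Per-class F1 score (2·TP/(2·TP+FP+FN)):
  0: TP=96, FP=26+59+58=143, FN=15+12+18=45 → 192/380 = 0.50526
  1: TP=48, FP=15+47+60=122, FN=26+21+21=68 → 96/286 = 0.33566
  2: TP=154, FP=12+21+75=108, FN=59+47+54=160 → 308/576 = 0.53472
  3: TP=127, FP=18+21+54=93, FN=58+60+75=193 → 254/540 = 0.47037
Macro-F1 score = mean = (0.50526 + 0.33566 + 0.53472 + 0.47037) / 4 = 0.4615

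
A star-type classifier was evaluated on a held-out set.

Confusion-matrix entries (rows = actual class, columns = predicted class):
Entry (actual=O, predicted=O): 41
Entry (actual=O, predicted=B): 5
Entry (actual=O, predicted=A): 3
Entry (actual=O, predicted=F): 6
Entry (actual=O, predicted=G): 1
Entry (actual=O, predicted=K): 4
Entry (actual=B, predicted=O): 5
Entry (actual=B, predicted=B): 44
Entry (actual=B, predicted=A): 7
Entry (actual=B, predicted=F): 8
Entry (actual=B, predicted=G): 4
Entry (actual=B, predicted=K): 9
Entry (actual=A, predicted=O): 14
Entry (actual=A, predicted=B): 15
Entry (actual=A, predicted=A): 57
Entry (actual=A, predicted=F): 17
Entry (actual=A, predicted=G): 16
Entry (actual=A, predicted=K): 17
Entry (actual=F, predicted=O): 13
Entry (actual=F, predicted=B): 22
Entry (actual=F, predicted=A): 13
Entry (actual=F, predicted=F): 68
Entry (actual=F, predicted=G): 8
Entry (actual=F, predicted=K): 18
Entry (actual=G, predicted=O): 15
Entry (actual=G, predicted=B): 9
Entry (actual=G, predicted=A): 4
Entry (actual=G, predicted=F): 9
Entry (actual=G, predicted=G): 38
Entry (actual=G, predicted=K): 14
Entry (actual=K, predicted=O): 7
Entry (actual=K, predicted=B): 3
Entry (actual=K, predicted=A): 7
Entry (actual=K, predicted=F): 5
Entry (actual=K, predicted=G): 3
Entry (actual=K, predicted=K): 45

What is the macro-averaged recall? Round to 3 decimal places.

0.537

Per-class recall (TP/(TP+FN)):
  O: TP=41, FN=5+3+6+1+4=19 → 41/60 = 0.6833
  B: TP=44, FN=5+7+8+4+9=33 → 44/77 = 0.5714
  A: TP=57, FN=14+15+17+16+17=79 → 57/136 = 0.4191
  F: TP=68, FN=13+22+13+8+18=74 → 68/142 = 0.4789
  G: TP=38, FN=15+9+4+9+14=51 → 38/89 = 0.4270
  K: TP=45, FN=7+3+7+5+3=25 → 45/70 = 0.6429
Macro-recall = mean = (0.6833 + 0.5714 + 0.4191 + 0.4789 + 0.4270 + 0.6429) / 6 = 0.537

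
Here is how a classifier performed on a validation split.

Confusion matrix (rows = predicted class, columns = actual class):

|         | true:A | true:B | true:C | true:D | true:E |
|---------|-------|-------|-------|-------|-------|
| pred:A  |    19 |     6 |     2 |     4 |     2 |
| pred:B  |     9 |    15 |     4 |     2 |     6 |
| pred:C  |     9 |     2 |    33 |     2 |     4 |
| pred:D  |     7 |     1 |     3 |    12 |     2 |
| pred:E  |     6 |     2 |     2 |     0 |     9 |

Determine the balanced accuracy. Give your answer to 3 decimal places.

0.540

Balanced accuracy = mean of per-class recall.
  A: recall = 19/50 = 0.3800
  B: recall = 15/26 = 0.5769
  C: recall = 33/44 = 0.7500
  D: recall = 12/20 = 0.6000
  E: recall = 9/23 = 0.3913
Mean = (0.3800 + 0.5769 + 0.7500 + 0.6000 + 0.3913) / 5 = 0.540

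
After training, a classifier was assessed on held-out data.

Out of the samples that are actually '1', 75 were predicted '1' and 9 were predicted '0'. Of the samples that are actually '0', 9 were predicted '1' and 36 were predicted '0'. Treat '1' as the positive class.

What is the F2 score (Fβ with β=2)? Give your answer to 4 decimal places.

Fβ = (1+β²)·TP / ((1+β²)·TP + β²·FN + FP), with β²=4
= 5·75 / (5·75 + 4·9 + 9) = 0.8929

0.8929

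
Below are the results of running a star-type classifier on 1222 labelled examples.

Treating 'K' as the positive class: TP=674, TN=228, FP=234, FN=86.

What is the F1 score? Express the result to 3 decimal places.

0.808

Precision = TP/(TP+FP) = 674/908 = 0.7423
Recall = TP/(TP+FN) = 674/760 = 0.8868
F1 = 2·TP/(2·TP+FP+FN) = 1348/1668 = 0.808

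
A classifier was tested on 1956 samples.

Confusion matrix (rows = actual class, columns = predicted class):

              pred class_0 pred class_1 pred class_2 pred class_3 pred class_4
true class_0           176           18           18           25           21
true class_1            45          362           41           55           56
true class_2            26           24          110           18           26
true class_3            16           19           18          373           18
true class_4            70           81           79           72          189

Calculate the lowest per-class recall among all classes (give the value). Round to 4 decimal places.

0.3849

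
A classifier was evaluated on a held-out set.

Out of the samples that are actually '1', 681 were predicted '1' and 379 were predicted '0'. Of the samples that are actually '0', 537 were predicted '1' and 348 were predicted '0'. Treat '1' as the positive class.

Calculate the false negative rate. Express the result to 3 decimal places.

0.358

FNR = FN/(FN+TP) = 379/(379+681) = 0.358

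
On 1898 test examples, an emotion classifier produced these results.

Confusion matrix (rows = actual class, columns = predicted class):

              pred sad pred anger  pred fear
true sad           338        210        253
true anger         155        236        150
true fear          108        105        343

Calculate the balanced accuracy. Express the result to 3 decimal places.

0.492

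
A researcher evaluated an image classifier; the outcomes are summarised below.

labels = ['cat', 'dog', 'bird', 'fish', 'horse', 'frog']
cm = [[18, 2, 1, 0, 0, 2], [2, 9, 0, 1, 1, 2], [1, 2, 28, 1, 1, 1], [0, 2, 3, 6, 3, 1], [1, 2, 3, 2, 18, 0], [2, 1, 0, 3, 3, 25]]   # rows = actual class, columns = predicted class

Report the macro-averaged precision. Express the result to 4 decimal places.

0.6684

Per-class precision (TP/(TP+FP)):
  cat: TP=18, FP=2+1+0+1+2=6 → 18/24 = 0.75000
  dog: TP=9, FP=2+2+2+2+1=9 → 9/18 = 0.50000
  bird: TP=28, FP=1+0+3+3+0=7 → 28/35 = 0.80000
  fish: TP=6, FP=0+1+1+2+3=7 → 6/13 = 0.46154
  horse: TP=18, FP=0+1+1+3+3=8 → 18/26 = 0.69231
  frog: TP=25, FP=2+2+1+1+0=6 → 25/31 = 0.80645
Macro-precision = mean = (0.75000 + 0.50000 + 0.80000 + 0.46154 + 0.69231 + 0.80645) / 6 = 0.6684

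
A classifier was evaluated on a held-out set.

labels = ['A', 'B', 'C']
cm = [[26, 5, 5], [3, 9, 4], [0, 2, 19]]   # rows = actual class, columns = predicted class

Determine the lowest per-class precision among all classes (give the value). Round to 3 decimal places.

0.563

Per-class precision (TP/(TP+FP)):
  A: TP=26, FP=3+0=3 → 26/29 = 0.8966
  B: TP=9, FP=5+2=7 → 9/16 = 0.5625
  C: TP=19, FP=5+4=9 → 19/28 = 0.6786
Lowest is class 'B' with precision = 0.563.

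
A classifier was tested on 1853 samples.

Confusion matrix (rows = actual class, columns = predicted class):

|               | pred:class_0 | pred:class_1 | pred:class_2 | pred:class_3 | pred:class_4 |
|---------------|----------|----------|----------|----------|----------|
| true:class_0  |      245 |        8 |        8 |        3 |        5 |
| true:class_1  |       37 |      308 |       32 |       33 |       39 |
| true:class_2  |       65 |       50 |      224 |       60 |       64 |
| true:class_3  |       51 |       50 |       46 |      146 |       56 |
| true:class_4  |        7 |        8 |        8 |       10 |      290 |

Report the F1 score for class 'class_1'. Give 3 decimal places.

0.706

Take TP from the diagonal, FP from the rest of the 'class_1' prediction marginal, FN from the rest of the 'class_1' actual marginal.
F1 score = 2·TP/(2·TP+FP+FN).
class_1: TP=308, FP=8+50+50+8=116, FN=37+32+33+39=141 → 616/873 = 0.7056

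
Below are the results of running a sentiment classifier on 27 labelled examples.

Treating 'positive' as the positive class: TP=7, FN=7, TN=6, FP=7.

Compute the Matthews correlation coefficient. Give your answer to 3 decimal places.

MCC = (TP·TN − FP·FN) / √((TP+FP)(TP+FN)(TN+FP)(TN+FN))
Numerator = 7·6 − 7·7 = -7
Denominator = √(14·14·13·13) = √33124 = 182.0000
MCC = -7 / 182.0000 = -0.038

-0.038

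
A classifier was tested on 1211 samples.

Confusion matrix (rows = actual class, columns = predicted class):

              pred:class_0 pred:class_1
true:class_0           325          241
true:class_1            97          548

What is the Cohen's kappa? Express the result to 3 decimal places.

Observed agreement pₒ = trace/N = 873/1211 = 0.7209
Expected agreement pₑ = Σ (rowᵢ·colᵢ)/N² = (566·422 + 645·789)/1211² = 0.5099
κ = (pₒ − pₑ)/(1 − pₑ) = (0.7209 − 0.5099)/(1 − 0.5099) = 0.431

0.431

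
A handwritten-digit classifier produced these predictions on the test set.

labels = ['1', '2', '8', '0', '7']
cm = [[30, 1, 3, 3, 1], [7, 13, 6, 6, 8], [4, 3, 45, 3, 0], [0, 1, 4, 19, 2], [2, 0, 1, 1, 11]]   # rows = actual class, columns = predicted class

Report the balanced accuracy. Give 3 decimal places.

0.679

Balanced accuracy = mean of per-class recall.
  1: recall = 30/38 = 0.7895
  2: recall = 13/40 = 0.3250
  8: recall = 45/55 = 0.8182
  0: recall = 19/26 = 0.7308
  7: recall = 11/15 = 0.7333
Mean = (0.7895 + 0.3250 + 0.8182 + 0.7308 + 0.7333) / 5 = 0.679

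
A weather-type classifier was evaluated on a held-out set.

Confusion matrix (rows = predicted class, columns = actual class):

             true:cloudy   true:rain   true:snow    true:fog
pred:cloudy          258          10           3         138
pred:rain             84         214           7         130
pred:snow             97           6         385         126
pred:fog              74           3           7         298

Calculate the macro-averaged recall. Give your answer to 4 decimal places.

0.7024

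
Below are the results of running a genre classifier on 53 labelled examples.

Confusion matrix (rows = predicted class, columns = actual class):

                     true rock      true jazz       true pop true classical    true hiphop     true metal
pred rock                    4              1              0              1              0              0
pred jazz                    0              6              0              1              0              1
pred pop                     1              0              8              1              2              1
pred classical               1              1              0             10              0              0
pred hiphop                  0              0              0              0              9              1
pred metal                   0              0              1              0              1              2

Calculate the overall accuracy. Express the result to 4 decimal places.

0.7358

Accuracy = trace / total = (4+6+8+10+9+2=39) / 53 = 39/53 = 0.7358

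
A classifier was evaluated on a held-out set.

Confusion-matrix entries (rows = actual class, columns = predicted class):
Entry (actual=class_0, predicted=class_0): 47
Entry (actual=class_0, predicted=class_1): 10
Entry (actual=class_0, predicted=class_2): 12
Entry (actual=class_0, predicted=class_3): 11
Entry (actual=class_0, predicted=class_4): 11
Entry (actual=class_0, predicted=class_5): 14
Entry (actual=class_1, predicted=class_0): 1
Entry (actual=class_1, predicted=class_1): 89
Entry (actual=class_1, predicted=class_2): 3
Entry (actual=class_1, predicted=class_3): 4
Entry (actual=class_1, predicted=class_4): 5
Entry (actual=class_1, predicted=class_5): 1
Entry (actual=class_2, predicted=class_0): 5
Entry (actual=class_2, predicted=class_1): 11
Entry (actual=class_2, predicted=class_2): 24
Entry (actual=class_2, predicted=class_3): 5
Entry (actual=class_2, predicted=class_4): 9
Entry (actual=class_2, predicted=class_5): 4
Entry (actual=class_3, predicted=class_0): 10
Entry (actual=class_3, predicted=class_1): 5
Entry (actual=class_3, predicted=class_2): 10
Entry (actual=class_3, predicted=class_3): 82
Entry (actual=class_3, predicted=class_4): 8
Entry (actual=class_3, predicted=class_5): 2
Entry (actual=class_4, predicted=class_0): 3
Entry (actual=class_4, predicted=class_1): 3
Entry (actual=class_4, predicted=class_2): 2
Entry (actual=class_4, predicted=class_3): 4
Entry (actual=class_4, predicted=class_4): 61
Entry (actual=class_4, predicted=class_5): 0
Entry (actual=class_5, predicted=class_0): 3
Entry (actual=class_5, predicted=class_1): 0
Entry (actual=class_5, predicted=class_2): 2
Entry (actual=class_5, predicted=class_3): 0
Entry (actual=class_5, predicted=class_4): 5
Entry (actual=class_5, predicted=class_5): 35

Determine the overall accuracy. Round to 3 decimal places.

Accuracy = trace / total = (47+89+24+82+61+35=338) / 501 = 338/501 = 0.675

0.675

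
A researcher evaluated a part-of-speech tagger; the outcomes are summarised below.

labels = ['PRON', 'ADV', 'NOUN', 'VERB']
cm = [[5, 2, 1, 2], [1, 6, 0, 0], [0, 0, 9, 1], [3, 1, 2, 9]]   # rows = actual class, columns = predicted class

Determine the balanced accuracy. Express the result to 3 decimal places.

Balanced accuracy = mean of per-class recall.
  PRON: recall = 5/10 = 0.5000
  ADV: recall = 6/7 = 0.8571
  NOUN: recall = 9/10 = 0.9000
  VERB: recall = 9/15 = 0.6000
Mean = (0.5000 + 0.8571 + 0.9000 + 0.6000) / 4 = 0.714

0.714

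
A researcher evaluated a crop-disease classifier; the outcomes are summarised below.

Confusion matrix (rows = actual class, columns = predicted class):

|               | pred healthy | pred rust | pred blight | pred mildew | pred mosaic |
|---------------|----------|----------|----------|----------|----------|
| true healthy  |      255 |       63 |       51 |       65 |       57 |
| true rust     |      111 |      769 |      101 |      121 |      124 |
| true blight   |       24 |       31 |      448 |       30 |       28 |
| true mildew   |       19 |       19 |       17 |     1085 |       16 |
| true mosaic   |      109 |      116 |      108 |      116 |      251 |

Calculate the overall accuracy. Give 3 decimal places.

0.679

Accuracy = trace / total = (255+769+448+1085+251=2808) / 4134 = 2808/4134 = 0.679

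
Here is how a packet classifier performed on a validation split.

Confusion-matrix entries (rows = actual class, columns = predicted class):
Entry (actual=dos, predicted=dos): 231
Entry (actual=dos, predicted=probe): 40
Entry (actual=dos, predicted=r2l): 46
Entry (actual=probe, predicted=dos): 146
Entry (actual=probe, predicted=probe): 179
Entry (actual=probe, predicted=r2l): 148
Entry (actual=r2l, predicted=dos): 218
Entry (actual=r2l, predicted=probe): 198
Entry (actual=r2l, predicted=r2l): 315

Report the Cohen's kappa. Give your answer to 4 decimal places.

Observed agreement pₒ = trace/N = 725/1521 = 0.47666
Expected agreement pₑ = Σ (rowᵢ·colᵢ)/N² = (317·595 + 473·417 + 731·509)/1521² = 0.32762
κ = (pₒ − pₑ)/(1 − pₑ) = (0.47666 − 0.32762)/(1 − 0.32762) = 0.2217

0.2217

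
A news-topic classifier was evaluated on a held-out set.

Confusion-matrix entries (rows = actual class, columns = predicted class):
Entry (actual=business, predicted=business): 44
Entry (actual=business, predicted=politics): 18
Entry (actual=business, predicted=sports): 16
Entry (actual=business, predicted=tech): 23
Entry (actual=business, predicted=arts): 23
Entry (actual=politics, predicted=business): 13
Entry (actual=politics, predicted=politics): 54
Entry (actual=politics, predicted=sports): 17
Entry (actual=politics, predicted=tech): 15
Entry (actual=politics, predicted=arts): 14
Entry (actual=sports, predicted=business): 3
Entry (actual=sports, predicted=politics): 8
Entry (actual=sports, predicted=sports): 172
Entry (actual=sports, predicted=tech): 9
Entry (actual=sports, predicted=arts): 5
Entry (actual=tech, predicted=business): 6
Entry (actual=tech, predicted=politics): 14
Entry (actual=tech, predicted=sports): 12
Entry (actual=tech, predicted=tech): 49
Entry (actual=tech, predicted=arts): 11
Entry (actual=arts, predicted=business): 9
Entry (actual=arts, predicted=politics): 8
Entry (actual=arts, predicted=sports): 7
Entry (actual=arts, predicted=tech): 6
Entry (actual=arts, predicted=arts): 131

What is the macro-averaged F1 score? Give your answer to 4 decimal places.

0.6052

Per-class F1 score (2·TP/(2·TP+FP+FN)):
  business: TP=44, FP=13+3+6+9=31, FN=18+16+23+23=80 → 88/199 = 0.44221
  politics: TP=54, FP=18+8+14+8=48, FN=13+17+15+14=59 → 108/215 = 0.50233
  sports: TP=172, FP=16+17+12+7=52, FN=3+8+9+5=25 → 344/421 = 0.81710
  tech: TP=49, FP=23+15+9+6=53, FN=6+14+12+11=43 → 98/194 = 0.50515
  arts: TP=131, FP=23+14+5+11=53, FN=9+8+7+6=30 → 262/345 = 0.75942
Macro-F1 score = mean = (0.44221 + 0.50233 + 0.81710 + 0.50515 + 0.75942) / 5 = 0.6052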